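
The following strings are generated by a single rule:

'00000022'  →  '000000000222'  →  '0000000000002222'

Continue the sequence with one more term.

00000000000000022222

Term n consists of 3n 0's, followed by n 2's, where the shown terms are n = 2, 3, 4.
At n = 5 the blocks have lengths 15, 5.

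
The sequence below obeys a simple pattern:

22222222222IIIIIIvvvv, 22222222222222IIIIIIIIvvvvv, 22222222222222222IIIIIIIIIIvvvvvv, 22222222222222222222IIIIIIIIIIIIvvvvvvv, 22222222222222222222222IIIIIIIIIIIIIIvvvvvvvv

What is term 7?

Term n consists of 3n+2 2's, followed by 2n I's, followed by n+1 v's, where the shown terms are n = 3, 4, 5, 6, 7.
At n = 9 the blocks have lengths 29, 18, 10.

22222222222222222222222222222IIIIIIIIIIIIIIIIIIvvvvvvvvvv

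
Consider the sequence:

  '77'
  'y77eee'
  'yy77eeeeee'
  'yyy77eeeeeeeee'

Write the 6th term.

yyyyy77eeeeeeeeeeeeeee

s(k+1) = y·s(k)·eee, so each term gains y as a prefix and eee as a suffix.
From yyy77eeeeeeeee, 2 further steps: yyy77eeeeeeeee → yyyy77eeeeeeeeeeee → (answer).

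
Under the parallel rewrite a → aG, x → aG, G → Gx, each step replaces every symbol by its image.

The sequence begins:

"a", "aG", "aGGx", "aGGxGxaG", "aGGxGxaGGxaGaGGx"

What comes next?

Applying the rule to each of the 16 symbols of aGGxGxaGGxaGaGGx gives the pieces aG Gx Gx aG Gx aG aG Gx Gx aG aG Gx aG Gx Gx aG, which concatenate to the answer.

aGGxGxaGGxaGaGGxGxaGaGGxaGGxGxaG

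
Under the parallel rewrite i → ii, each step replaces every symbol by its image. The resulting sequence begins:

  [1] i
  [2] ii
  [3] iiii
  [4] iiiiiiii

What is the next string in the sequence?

Rewriting each symbol of iiiiiiii: i→ii, i→ii, i→ii, i→ii, i→ii, i→ii, i→ii, i→ii, which concatenates to ii ii ii ii ii ii ii ii.

iiiiiiiiiiiiiiii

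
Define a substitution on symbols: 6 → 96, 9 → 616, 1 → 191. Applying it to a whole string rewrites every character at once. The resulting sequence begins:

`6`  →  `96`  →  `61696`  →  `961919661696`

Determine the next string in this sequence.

6169619161619161696961919661696

Apply φ to 961919661696 symbol by symbol: 9→616, 6→96, 1→191, 9→616, 1→191, 9→616, 6→96, 6→96, 1→191, 6→96, 9→616, 6→96; joined: 616 96 191 616 191 616 96 96 191 96 616 96.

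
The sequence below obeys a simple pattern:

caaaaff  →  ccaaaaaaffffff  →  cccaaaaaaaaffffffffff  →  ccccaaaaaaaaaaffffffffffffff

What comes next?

Each string has the form c^{n} a^{2n+2} f^{4n-2} (n = 1, 2, …).
Setting n = 5 gives 5, 12, 18 characters in each block.

cccccaaaaaaaaaaaaffffffffffffffffff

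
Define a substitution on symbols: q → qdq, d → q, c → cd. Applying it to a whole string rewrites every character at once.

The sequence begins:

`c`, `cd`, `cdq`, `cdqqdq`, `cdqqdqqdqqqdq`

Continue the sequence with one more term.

Replace each of the 13 characters of cdqqdqqdqqqdq in place — cd q qdq qdq q qdq qdq q qdq qdq qdq q qdq — and concatenate.

cdqqdqqdqqqdqqdqqqdqqdqqdqqqdq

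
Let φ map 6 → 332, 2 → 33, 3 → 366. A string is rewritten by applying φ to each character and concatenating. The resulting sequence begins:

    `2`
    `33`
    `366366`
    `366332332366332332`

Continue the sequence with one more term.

36633233236636633366366333663323323663663336636633

Applying the rule to each of the 18 symbols of 366332332366332332 gives the pieces 366 332 332 366 366 33 366 366 33 366 332 332 366 366 33 366 366 33, which concatenate to the answer.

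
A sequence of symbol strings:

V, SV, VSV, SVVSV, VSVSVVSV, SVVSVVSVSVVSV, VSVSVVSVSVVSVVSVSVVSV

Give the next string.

Each term (from the third on) is the two preceding terms concatenated in order: term 3 = V·SV = VSV.
So term 8 is SVVSVVSVSVVSV·VSVSVVSVSVVSVVSVSVVSV.

SVVSVVSVSVVSVVSVSVVSVSVVSVVSVSVVSV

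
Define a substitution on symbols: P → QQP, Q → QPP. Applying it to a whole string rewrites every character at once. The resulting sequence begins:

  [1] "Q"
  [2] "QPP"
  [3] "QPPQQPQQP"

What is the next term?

QPPQQPQQPQPPQPPQQPQPPQPPQQP

Rewriting each symbol of QPPQQPQQP: Q→QPP, P→QQP, P→QQP, Q→QPP, Q→QPP, P→QQP, Q→QPP, Q→QPP, P→QQP, which concatenates to QPP QQP QQP QPP QPP QQP QPP QPP QQP.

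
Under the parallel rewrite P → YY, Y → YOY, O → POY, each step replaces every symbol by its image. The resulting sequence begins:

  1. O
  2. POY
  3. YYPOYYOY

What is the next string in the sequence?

Rewriting each symbol of YYPOYYOY: Y→YOY, Y→YOY, P→YY, O→POY, Y→YOY, Y→YOY, O→POY, Y→YOY, which concatenates to YOY YOY YY POY YOY YOY POY YOY.

YOYYOYYYPOYYOYYOYPOYYOY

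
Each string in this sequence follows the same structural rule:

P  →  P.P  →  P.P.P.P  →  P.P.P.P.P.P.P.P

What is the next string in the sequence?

Each string is two copies of the previous one joined by '.'.
Doubling P.P.P.P.P.P.P.P with '.' between the halves:

P.P.P.P.P.P.P.P.P.P.P.P.P.P.P.P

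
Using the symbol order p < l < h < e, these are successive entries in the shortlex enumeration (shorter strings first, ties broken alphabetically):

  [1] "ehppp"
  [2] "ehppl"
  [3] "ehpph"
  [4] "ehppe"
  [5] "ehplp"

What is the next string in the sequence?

ehpll

Treat ehplp as a base-4 numeral over the given alphabet and add one, carrying through any trailing e's.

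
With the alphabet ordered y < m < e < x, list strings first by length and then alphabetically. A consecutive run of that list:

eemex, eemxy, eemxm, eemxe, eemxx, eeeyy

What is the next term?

eeeym

Find the rightmost character of eeeyy below x, bump it to the next letter, and reset everything to its right to y.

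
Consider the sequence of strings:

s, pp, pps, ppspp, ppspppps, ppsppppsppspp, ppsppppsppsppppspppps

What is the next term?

ppsppppsppsppppsppppsppsppppsppspp

From term 3 onward, concatenate the last term with the second-to-last: pp·s = pps, pps·pp = ppspp, …
The next term joins ppsppppsppsppppspppps and ppsppppsppspp.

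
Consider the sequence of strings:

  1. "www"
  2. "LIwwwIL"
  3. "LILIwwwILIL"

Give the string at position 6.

Each term wraps the previous one in LI on the left and IL on the right.
From LILIwwwILIL, 3 further steps: LILIwwwILIL → LILILIwwwILILIL → LILILILIwwwILILILIL → (answer).

LILILILILIwwwILILILILIL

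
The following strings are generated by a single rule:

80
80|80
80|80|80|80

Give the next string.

80|80|80|80|80|80|80|80

Each string is two copies of the previous one joined by '|'.
So the next term is two copies of 80|80|80|80 with '|' between the halves.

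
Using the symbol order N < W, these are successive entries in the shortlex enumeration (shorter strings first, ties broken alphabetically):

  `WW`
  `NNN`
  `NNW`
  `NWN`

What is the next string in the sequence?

Find the rightmost character of NWN below W, bump it to the next letter, and reset everything to its right to N.

NWW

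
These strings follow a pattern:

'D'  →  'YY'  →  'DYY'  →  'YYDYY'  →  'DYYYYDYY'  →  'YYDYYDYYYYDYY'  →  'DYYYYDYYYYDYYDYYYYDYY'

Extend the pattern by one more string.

YYDYYDYYYYDYYDYYYYDYYYYDYYDYYYYDYY

From term 3 onward, concatenate the second-to-last term with the last: D·YY = DYY, YY·DYY = YYDYY, …
So term 8 is YYDYYDYYYYDYY·DYYYYDYYYYDYYDYYYYDYY.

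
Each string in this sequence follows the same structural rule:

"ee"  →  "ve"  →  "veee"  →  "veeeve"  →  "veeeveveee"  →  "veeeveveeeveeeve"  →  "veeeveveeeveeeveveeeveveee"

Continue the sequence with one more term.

This is a Fibonacci-style word recurrence s(k) = s(k−1)·s(k−2): e.g. ve·ee = veee.
The next term joins veeeveveeeveeeveveeeveveee and veeeveveeeveeeve.

veeeveveeeveeeveveeeveveeeveeeveveeeveeeve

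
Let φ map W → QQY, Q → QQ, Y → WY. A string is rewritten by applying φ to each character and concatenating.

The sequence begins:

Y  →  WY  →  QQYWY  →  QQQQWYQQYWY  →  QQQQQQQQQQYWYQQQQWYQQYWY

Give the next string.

QQQQQQQQQQQQQQQQQQQQWYQQYWYQQQQQQQQQQYWYQQQQWYQQYWY

Replace each of the 24 characters of QQQQQQQQQQYWYQQQQWYQQYWY in place — QQ QQ QQ QQ QQ QQ QQ QQ QQ QQ WY QQY WY QQ QQ QQ QQ QQY WY QQ QQ WY QQY WY — and concatenate.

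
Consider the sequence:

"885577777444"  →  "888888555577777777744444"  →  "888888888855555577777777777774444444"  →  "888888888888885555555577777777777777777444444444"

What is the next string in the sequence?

888888888888888888555555555577777777777777777777744444444444

Reading off run lengths: 8 runs 2, 6, 10, 14; 5 runs 2, 4, 6, 8; 7 runs 5, 9, 13, 17; 4 runs 3, 5, 7, 9 — each is linear in n (n = 1, 2, …).
For the next term, n = 5, so the run lengths are 18, 10, 21, 11.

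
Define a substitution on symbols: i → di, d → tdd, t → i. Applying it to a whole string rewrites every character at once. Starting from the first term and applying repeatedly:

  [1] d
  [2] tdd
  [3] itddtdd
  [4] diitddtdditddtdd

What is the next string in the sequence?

Rewriting the 16 symbols of diitddtdditddtdd one by one yields tdd di di i tdd tdd i tdd tdd di i tdd tdd i tdd tdd; concatenated:

tdddidiitddtdditddtdddiitddtdditddtdd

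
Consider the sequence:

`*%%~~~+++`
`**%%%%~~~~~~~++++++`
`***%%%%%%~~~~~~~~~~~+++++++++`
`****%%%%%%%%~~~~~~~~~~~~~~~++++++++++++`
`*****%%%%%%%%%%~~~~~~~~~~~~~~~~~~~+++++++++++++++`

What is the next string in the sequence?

******%%%%%%%%%%%%~~~~~~~~~~~~~~~~~~~~~~~++++++++++++++++++

Each string has the form *^{n} %^{2n} ~^{4n-1} +^{3n} (n = 1, 2, …).
For the next term, n = 6, so the run lengths are 6, 12, 23, 18.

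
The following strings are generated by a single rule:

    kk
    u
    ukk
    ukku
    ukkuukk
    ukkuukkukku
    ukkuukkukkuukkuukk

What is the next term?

Each term (from the third on) is the previous term followed by the one before it: term 3 = u·kk = ukk.
The next term joins ukkuukkukkuukkuukk and ukkuukkukku.

ukkuukkukkuukkuukkukkuukkukku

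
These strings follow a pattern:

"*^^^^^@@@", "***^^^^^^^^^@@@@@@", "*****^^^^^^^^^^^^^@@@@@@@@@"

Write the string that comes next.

*******^^^^^^^^^^^^^^^^^@@@@@@@@@@@@

Term n consists of 2n-1 *'s, followed by 4n+1 ^'s, followed by 3n @'s (n = 1, 2, …).
For the next term, n = 4, so the run lengths are 7, 17, 12.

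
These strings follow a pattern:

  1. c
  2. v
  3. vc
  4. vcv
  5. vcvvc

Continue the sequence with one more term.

From term 3 onward, concatenate the last term with the second-to-last: v·c = vc, vc·v = vcv, …
So term 6 is vcvvc·vcv.

vcvvcvcv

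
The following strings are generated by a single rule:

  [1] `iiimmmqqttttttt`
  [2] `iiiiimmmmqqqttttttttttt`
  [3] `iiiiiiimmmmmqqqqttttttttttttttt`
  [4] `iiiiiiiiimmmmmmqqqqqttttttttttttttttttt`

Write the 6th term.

iiiiiiiiiiiiimmmmmmmmqqqqqqqttttttttttttttttttttttttttt

Term n consists of 2n+1 i's, followed by n+2 m's, followed by n+1 q's, followed by 4n+3 t's (n = 1, 2, …).
At n = 6 the blocks have lengths 13, 8, 7, 27.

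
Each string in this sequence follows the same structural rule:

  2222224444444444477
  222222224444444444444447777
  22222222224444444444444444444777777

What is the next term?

2222222222224444444444444444444444477777777

Each string has the form 2^{2n+2} 4^{4n+3} 7^{2n-2}, where the shown terms are n = 2, 3, 4.
Setting n = 5 gives 12, 23, 8 characters in each block.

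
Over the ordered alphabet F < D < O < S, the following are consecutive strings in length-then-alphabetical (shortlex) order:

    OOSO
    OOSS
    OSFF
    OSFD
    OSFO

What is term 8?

Stepping forward 3 times from OSFO: OSFO → OSFS → OSDF, then the target.

OSDD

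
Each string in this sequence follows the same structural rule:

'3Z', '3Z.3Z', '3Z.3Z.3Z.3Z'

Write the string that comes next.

3Z.3Z.3Z.3Z.3Z.3Z.3Z.3Z

s(k+1) = s(k)·.·s(k) — each term doubles the last with '.' between the halves.
So the next term is two copies of 3Z.3Z.3Z.3Z with '.' between the halves.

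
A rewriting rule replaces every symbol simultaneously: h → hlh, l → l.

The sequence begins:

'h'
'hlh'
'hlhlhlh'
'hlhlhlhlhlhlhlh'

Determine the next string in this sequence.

Rewriting the 15 symbols of hlhlhlhlhlhlhlh one by one yields hlh l hlh l hlh l hlh l hlh l hlh l hlh l hlh; concatenated:

hlhlhlhlhlhlhlhlhlhlhlhlhlhlhlh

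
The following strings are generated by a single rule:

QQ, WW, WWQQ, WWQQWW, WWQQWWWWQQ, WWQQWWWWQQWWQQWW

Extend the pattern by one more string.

WWQQWWWWQQWWQQWWWWQQWWWWQQ

From term 3 onward, concatenate the last term with the second-to-last: WW·QQ = WWQQ, WWQQ·WW = WWQQWW, …
The next term joins WWQQWWWWQQWWQQWW and WWQQWWWWQQ.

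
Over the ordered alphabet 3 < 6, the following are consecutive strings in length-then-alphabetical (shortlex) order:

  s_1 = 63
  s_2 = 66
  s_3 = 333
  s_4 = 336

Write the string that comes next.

Find the rightmost character of 336 below 6, bump it to the next letter, and reset everything to its right to 3.

363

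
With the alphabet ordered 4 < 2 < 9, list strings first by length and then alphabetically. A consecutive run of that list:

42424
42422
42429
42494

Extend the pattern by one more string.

Treat 42494 as a base-3 numeral over the given alphabet and add one, carrying through any trailing 9's.

42492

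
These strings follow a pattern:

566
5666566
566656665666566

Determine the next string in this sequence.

5666566656665666566656665666566

Every step duplicates the string with '6' between the halves.
One more doubling of 566656665666566 gives the answer.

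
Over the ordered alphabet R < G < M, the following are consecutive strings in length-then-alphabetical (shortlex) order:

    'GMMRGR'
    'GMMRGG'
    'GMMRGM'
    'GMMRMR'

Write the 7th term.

Stepping forward 3 times from GMMRMR: GMMRMR → GMMRMG → GMMRMM, then the target.

GMMGRR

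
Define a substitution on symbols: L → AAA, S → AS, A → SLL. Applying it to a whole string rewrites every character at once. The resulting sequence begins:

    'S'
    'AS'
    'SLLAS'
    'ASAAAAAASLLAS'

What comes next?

Replace each of the 13 characters of ASAAAAAASLLAS in place — SLL AS SLL SLL SLL SLL SLL SLL AS AAA AAA SLL AS — and concatenate.

SLLASSLLSLLSLLSLLSLLSLLASAAAAAASLLAS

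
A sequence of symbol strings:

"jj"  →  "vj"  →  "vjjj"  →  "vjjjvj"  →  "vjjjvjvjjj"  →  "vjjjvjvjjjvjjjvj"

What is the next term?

This is a Fibonacci-style word recurrence s(k) = s(k−1)·s(k−2): e.g. vj·jj = vjjj.
The next term joins vjjjvjvjjjvjjjvj and vjjjvjvjjj.

vjjjvjvjjjvjjjvjvjjjvjvjjj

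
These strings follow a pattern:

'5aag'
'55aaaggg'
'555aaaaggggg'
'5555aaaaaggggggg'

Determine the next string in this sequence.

The n-th term is n 5's then n+1 a's then 2n-1 g's (n = 1, 2, …).
Setting n = 5 gives 5, 6, 9 characters in each block.

55555aaaaaaggggggggg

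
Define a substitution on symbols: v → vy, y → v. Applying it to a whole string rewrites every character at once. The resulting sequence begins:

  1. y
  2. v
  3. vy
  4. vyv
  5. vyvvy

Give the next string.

vyvvyvyv

Rewriting each symbol of vyvvy: v→vy, y→v, v→vy, v→vy, y→v, which concatenates to vy v vy vy v.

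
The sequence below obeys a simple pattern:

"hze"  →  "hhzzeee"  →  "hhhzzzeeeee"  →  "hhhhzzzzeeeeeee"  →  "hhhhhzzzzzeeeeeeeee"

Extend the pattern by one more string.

hhhhhhzzzzzzeeeeeeeeeee

Reading off run lengths: h runs 1, 2, 3, 4, 5; z runs 1, 2, 3, 4, 5; e runs 1, 3, 5, 7, 9 — each is linear in n (n = 1, 2, …).
For the next term, n = 6, so the run lengths are 6, 6, 11.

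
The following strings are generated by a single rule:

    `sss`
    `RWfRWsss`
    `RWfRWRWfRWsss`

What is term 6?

RWfRWRWfRWRWfRWRWfRWRWfRWsss

Every step adds RWfRW at the front: s(k+1) = RWfRW·s(k).
From RWfRWRWfRWsss, 3 further steps: RWfRWRWfRWsss → RWfRWRWfRWRWfRWsss → RWfRWRWfRWRWfRWRWfRWsss → (answer).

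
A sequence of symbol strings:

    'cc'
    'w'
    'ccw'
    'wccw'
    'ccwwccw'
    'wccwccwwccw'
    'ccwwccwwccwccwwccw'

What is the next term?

Each term (from the third on) is the two preceding terms concatenated in order: term 3 = cc·w = ccw.
The next term joins wccwccwwccw and ccwwccwwccwccwwccw.

wccwccwwccwccwwccwwccwccwwccw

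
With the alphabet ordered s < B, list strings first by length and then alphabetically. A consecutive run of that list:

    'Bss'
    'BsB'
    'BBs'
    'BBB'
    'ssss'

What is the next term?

Treat ssss as a base-2 numeral over the given alphabet and add one, carrying through any trailing B's.

sssB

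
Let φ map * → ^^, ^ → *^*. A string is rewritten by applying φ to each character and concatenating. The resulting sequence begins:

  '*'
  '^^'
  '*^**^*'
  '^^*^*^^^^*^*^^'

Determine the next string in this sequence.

Replace each of the 14 characters of ^^*^*^^^^*^*^^ in place — *^* *^* ^^ *^* ^^ *^* *^* *^* *^* ^^ *^* ^^ *^* *^* — and concatenate.

*^**^*^^*^*^^*^**^**^**^*^^*^*^^*^**^*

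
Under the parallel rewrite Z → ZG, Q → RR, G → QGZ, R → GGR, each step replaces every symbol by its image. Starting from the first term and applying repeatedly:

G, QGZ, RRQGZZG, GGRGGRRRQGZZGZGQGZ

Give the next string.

Rewriting the 18 symbols of GGRGGRRRQGZZGZGQGZ one by one yields QGZ QGZ GGR QGZ QGZ GGR GGR GGR RR QGZ ZG ZG QGZ ZG QGZ RR QGZ ZG; concatenated:

QGZQGZGGRQGZQGZGGRGGRGGRRRQGZZGZGQGZZGQGZRRQGZZG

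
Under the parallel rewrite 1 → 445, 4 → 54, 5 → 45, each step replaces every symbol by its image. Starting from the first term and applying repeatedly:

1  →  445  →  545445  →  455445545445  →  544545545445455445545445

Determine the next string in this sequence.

Rewriting the 24 symbols of 544545545445455445545445 one by one yields 45 54 54 45 54 45 45 54 45 54 54 45 54 45 45 54 54 45 45 54 45 54 54 45; concatenated:

455454455445455445545445544545545445455445545445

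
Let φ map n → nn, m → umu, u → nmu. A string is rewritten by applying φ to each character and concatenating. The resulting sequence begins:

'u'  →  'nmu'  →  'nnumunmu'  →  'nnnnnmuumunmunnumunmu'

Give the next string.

Applying the rule to each of the 21 symbols of nnnnnmuumunmunnumunmu gives the pieces nn nn nn nn nn umu nmu nmu umu nmu nn umu nmu nn nn nmu umu nmu nn umu nmu, which concatenate to the answer.

nnnnnnnnnnumunmunmuumunmunnumunmunnnnnmuumunmunnumunmu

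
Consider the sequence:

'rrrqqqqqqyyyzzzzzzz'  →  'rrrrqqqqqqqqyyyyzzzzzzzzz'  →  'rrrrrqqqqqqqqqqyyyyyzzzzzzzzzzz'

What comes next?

Term n consists of n r's, followed by 2n q's, followed by n y's, followed by 2n+1 z's, where the shown terms are n = 3, 4, 5.
For the next term, n = 6, so the run lengths are 6, 12, 6, 13.

rrrrrrqqqqqqqqqqqqyyyyyyzzzzzzzzzzzzz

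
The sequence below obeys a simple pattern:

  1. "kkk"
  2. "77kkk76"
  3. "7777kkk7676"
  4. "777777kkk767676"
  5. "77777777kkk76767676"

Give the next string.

Each term wraps the previous one in 77 on the left and 76 on the right.
Applying this once more to 77777777kkk76767676:

7777777777kkk7676767676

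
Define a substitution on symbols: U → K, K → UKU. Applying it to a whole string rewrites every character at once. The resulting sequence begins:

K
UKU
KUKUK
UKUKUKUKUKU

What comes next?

Rewriting each symbol of UKUKUKUKUKU: U→K, K→UKU, U→K, K→UKU, U→K, K→UKU, U→K, K→UKU, U→K, K→UKU, U→K, which concatenates to K UKU K UKU K UKU K UKU K UKU K.

KUKUKUKUKUKUKUKUKUKUK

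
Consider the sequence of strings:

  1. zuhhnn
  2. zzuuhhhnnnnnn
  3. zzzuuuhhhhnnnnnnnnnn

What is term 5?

The n-th term is n z's then n u's then n+1 h's then 4n-2 n's (n = 1, 2, …).
For term 5, n = 5, so the run lengths are 5, 5, 6, 18.

zzzzzuuuuuhhhhhhnnnnnnnnnnnnnnnnnn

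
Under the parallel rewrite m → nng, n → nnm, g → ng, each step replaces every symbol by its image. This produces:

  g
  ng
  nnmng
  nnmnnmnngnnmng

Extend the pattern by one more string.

nnmnnmnngnnmnnmnngnnmnnmngnnmnnmnngnnmng

Replace each of the 14 characters of nnmnnmnngnnmng in place — nnm nnm nng nnm nnm nng nnm nnm ng nnm nnm nng nnm ng — and concatenate.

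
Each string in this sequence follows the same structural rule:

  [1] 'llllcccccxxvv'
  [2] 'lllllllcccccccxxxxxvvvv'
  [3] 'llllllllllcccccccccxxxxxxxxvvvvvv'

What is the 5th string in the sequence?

Each string has the form l^{3n+1} c^{2n+3} x^{3n-1} v^{2n} (n = 1, 2, …).
At n = 5 the blocks have lengths 16, 13, 14, 10.

llllllllllllllllcccccccccccccxxxxxxxxxxxxxxvvvvvvvvvv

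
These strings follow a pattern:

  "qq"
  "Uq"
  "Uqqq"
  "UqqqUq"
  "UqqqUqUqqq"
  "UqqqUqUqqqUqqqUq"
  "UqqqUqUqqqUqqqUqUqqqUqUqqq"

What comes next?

UqqqUqUqqqUqqqUqUqqqUqUqqqUqqqUqUqqqUqqqUq

This is a Fibonacci-style word recurrence s(k) = s(k−1)·s(k−2): e.g. Uq·qq = Uqqq.
The next term joins UqqqUqUqqqUqqqUqUqqqUqUqqq and UqqqUqUqqqUqqqUq.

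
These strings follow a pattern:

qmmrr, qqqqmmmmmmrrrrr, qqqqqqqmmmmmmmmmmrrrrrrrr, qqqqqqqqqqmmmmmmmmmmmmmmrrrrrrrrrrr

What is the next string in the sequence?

Each string has the form q^{3n-2} m^{4n-2} r^{3n-1} (n = 1, 2, …).
At n = 5 the blocks have lengths 13, 18, 14.

qqqqqqqqqqqqqmmmmmmmmmmmmmmmmmmrrrrrrrrrrrrrr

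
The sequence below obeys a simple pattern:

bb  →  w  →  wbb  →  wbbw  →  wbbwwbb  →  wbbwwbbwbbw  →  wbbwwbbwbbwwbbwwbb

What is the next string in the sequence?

This is a Fibonacci-style word recurrence s(k) = s(k−1)·s(k−2): e.g. w·bb = wbb.
So term 8 is wbbwwbbwbbwwbbwwbb·wbbwwbbwbbw.

wbbwwbbwbbwwbbwwbbwbbwwbbwbbw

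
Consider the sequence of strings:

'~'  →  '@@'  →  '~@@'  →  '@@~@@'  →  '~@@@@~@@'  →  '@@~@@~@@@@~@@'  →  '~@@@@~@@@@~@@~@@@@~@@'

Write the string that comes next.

This is a Fibonacci-style word recurrence s(k) = s(k−2)·s(k−1): e.g. ~·@@ = ~@@.
So term 8 is @@~@@~@@@@~@@·~@@@@~@@@@~@@~@@@@~@@.

@@~@@~@@@@~@@~@@@@~@@@@~@@~@@@@~@@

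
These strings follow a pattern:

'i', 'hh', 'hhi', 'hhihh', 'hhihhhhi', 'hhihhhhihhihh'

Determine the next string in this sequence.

hhihhhhihhihhhhihhhhi

This is a Fibonacci-style word recurrence s(k) = s(k−1)·s(k−2): e.g. hh·i = hhi.
The next term joins hhihhhhihhihh and hhihhhhi.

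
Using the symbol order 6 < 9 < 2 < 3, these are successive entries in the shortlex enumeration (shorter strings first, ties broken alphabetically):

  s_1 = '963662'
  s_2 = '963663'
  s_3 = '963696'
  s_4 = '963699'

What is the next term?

963692

Treat 963699 as a base-4 numeral over the given alphabet and add one, carrying through any trailing 3's.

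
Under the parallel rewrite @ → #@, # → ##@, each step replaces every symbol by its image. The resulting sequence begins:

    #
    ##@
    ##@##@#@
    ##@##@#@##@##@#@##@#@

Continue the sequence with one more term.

##@##@#@##@##@#@##@#@##@##@#@##@##@#@##@#@##@##@#@##@#@

Replace each of the 21 characters of ##@##@#@##@##@#@##@#@ in place — ##@ ##@ #@ ##@ ##@ #@ ##@ #@ ##@ ##@ #@ ##@ ##@ #@ ##@ #@ ##@ ##@ #@ ##@ #@ — and concatenate.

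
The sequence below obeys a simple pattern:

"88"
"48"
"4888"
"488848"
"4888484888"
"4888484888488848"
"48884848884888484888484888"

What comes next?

This is a Fibonacci-style word recurrence s(k) = s(k−1)·s(k−2): e.g. 48·88 = 4888.
The next term joins 48884848884888484888484888 and 4888484888488848.

488848488848884848884848884888484888488848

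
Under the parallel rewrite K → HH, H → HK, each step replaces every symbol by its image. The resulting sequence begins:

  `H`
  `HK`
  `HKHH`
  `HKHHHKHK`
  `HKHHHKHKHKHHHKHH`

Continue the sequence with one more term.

HKHHHKHKHKHHHKHHHKHHHKHKHKHHHKHK

Replace each of the 16 characters of HKHHHKHKHKHHHKHH in place — HK HH HK HK HK HH HK HH HK HH HK HK HK HH HK HK — and concatenate.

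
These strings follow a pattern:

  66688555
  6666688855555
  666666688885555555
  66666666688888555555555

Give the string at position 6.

666666666666688888885555555555555

Term n consists of 2n-1 6's, followed by n 8's, followed by 2n-1 5's, where the shown terms are n = 2, 3, 4, 5.
At n = 7 the blocks have lengths 13, 7, 13.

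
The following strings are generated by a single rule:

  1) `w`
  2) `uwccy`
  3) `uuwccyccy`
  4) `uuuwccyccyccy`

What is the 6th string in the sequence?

uuuuuwccyccyccyccyccy

Every step adds u to the front and ccy to the end of the previous string.
From uuuwccyccyccy, 2 further steps: uuuwccyccyccy → uuuuwccyccyccyccy → (answer).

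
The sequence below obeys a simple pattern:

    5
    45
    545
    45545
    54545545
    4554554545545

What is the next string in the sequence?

545455454554554545545

From term 3 onward, concatenate the second-to-last term with the last: 5·45 = 545, 45·545 = 45545, …
Continuing: 54545545 · 4554554545545 gives term 7.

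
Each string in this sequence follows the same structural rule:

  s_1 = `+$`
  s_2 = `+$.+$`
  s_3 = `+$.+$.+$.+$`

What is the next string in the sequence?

+$.+$.+$.+$.+$.+$.+$.+$

s(k+1) = s(k)·.·s(k) — each term doubles the last with '.' between the halves.
One more doubling of +$.+$.+$.+$ gives the answer.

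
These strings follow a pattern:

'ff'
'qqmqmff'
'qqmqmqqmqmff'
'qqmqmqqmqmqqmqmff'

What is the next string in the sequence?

Every step adds qqmqm at the front: s(k+1) = qqmqm·s(k).
Applying this once more to qqmqmqqmqmqqmqmff:

qqmqmqqmqmqqmqmqqmqmff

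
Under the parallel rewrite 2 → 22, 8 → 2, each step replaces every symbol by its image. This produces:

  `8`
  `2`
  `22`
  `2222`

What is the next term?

Expanding 2222: 2→22, 2→22, 2→22, 2→22. Concatenated: 22 22 22 22.

22222222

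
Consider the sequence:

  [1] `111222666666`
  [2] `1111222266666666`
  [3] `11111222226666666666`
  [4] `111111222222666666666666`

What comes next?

The n-th term is n 1's then n 2's then 2n 6's, where the shown terms are n = 3, 4, 5, 6.
At n = 7 the blocks have lengths 7, 7, 14.

1111111222222266666666666666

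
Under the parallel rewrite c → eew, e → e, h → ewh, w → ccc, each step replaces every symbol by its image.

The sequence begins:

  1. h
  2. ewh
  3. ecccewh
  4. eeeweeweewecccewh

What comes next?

φ(eeeweeweewecccewh) expands symbol-by-symbol to e e e ccc e e ccc e e ccc e eew eew eew e ccc ewh; joining the 17 pieces gives the next term.

eeeccceeccceeccceeeweeweewecccewh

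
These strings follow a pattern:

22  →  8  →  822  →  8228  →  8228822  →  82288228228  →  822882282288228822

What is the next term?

82288228228822882282288228228

This is a Fibonacci-style word recurrence s(k) = s(k−1)·s(k−2): e.g. 8·22 = 822.
So term 8 is 822882282288228822·82288228228.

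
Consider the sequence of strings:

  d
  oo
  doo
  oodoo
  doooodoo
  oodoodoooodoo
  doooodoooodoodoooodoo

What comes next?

Each term (from the third on) is the two preceding terms concatenated in order: term 3 = d·oo = doo.
The next term joins oodoodoooodoo and doooodoooodoodoooodoo.

oodoodoooodoodoooodoooodoodoooodoo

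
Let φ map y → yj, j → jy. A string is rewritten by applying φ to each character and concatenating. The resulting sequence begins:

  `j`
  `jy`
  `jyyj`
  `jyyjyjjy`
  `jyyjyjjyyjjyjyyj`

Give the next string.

φ(jyyjyjjyyjjyjyyj) expands symbol-by-symbol to jy yj yj jy yj jy jy yj yj jy jy yj jy yj yj jy; joining the 16 pieces gives the next term.

jyyjyjjyyjjyjyyjyjjyjyyjjyyjyjjy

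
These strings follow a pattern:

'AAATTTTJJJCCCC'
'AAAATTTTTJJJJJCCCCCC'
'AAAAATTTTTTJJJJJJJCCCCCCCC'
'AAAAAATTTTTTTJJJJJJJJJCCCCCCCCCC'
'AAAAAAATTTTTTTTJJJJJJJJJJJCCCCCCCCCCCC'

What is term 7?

AAAAAAAAATTTTTTTTTTJJJJJJJJJJJJJJJCCCCCCCCCCCCCCCC

Reading off run lengths: A runs 3, 4, 5, 6, 7; T runs 4, 5, 6, 7, 8; J runs 3, 5, 7, 9, 11; C runs 4, 6, 8, 10, 12 — each is linear in n, where the shown terms are n = 2, 3, 4, 5, 6.
At n = 8 the blocks have lengths 9, 10, 15, 16.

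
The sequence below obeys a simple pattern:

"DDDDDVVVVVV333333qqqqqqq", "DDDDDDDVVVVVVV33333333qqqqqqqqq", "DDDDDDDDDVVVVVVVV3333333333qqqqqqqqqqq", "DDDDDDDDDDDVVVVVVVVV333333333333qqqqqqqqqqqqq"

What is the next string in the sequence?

DDDDDDDDDDDDDVVVVVVVVVV33333333333333qqqqqqqqqqqqqqq

Reading off run lengths: D runs 5, 7, 9, 11; V runs 6, 7, 8, 9; 3 runs 6, 8, 10, 12; q runs 7, 9, 11, 13 — each is linear in n, where the shown terms are n = 3, 4, 5, 6.
At n = 7 the blocks have lengths 13, 10, 14, 15.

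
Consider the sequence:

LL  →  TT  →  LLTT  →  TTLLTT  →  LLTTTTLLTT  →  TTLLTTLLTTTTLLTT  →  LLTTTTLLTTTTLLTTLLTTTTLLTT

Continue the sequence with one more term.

From term 3 onward, concatenate the second-to-last term with the last: LL·TT = LLTT, TT·LLTT = TTLLTT, …
So term 8 is TTLLTTLLTTTTLLTT·LLTTTTLLTTTTLLTTLLTTTTLLTT.

TTLLTTLLTTTTLLTTLLTTTTLLTTTTLLTTLLTTTTLLTT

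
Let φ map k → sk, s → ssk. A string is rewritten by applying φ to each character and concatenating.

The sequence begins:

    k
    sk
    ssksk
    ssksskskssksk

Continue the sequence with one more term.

φ(ssksskskssksk) expands symbol-by-symbol to ssk ssk sk ssk ssk sk ssk sk ssk ssk sk ssk sk; joining the 13 pieces gives the next term.

sskssksksskssksksskskssksskskssksk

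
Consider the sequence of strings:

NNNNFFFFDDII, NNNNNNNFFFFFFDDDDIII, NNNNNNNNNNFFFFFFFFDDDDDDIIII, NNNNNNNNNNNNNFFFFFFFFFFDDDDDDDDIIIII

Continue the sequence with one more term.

NNNNNNNNNNNNNNNNFFFFFFFFFFFFDDDDDDDDDDIIIIII

Term n consists of 3n-2 N's, followed by 2n F's, followed by 2n-2 D's, followed by n I's, where the shown terms are n = 2, 3, 4, 5.
At n = 6 the blocks have lengths 16, 12, 10, 6.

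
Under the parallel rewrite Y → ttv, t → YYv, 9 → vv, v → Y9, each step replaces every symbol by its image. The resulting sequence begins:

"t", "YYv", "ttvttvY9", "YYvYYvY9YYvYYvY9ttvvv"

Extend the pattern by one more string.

ttvttvY9ttvttvY9ttvvvttvttvY9ttvttvY9ttvvvYYvYYvY9Y9Y9

Applying the rule to each of the 21 symbols of YYvYYvY9YYvYYvY9ttvvv gives the pieces ttv ttv Y9 ttv ttv Y9 ttv vv ttv ttv Y9 ttv ttv Y9 ttv vv YYv YYv Y9 Y9 Y9, which concatenate to the answer.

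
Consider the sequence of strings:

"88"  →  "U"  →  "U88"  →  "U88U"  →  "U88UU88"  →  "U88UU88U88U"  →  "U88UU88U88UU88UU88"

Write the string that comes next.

Each term (from the third on) is the previous term followed by the one before it: term 3 = U·88 = U88.
Continuing: U88UU88U88UU88UU88 · U88UU88U88U gives term 8.

U88UU88U88UU88UU88U88UU88U88U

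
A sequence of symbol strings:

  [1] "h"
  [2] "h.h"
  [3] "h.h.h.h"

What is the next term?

h.h.h.h.h.h.h.h

s(k+1) = s(k)·.·s(k) — each term doubles the last with '.' between the halves.
So the next term is two copies of h.h.h.h with '.' between the halves.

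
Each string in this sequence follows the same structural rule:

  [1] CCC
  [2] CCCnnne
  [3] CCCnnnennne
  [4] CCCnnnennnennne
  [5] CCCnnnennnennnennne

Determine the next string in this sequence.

CCCnnnennnennnennnennne

Every step adds nnne to the end: s(k+1) = s(k)·nnne.
So the next term is CCCnnnennnennnennne·nnne.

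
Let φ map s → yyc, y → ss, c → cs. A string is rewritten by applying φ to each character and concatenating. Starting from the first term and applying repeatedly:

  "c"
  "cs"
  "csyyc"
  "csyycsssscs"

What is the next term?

csyycsssscsyycyycyycyyccsyyc

Expanding csyycsssscs: c→cs, s→yyc, y→ss, y→ss, c→cs, s→yyc, s→yyc, s→yyc, s→yyc, c→cs, s→yyc. Concatenated: cs yyc ss ss cs yyc yyc yyc yyc cs yyc.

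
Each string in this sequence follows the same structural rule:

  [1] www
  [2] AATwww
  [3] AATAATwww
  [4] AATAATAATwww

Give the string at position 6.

AATAATAATAATAATwww

Each term is the previous one with AAT prepended.
From AATAATAATwww, 2 further steps: AATAATAATwww → AATAATAATAATwww → (answer).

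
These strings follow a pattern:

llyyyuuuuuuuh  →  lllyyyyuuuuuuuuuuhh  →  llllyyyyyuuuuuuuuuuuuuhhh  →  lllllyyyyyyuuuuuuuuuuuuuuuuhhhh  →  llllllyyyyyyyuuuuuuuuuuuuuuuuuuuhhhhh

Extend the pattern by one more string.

lllllllyyyyyyyyuuuuuuuuuuuuuuuuuuuuuuhhhhhh

Reading off run lengths: l runs 2, 3, 4, 5, 6; y runs 3, 4, 5, 6, 7; u runs 7, 10, 13, 16, 19; h runs 1, 2, 3, 4, 5 — each is linear in n, where the shown terms are n = 3, 4, 5, 6, 7.
For the next term, n = 8, so the run lengths are 7, 8, 22, 6.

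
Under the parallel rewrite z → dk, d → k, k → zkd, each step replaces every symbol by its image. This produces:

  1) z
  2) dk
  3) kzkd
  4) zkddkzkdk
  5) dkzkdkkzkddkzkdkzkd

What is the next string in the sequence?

Rewriting the 19 symbols of dkzkdkkzkddkzkdkzkd one by one yields k zkd dk zkd k zkd zkd dk zkd k k zkd dk zkd k zkd dk zkd k; concatenated:

kzkddkzkdkzkdzkddkzkdkkzkddkzkdkzkddkzkdk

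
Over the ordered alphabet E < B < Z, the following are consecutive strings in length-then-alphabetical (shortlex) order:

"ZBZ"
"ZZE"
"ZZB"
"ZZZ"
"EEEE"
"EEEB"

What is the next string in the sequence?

The successor of EEEB increments the rightmost position that isn't already Z and resets every position after it to E.

EEEZ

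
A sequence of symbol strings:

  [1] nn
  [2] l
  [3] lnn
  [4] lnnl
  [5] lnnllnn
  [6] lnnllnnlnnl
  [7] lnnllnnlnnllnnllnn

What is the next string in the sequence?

lnnllnnlnnllnnllnnlnnllnnlnnl

Each term (from the third on) is the previous term followed by the one before it: term 3 = l·nn = lnn.
The next term joins lnnllnnlnnllnnllnn and lnnllnnlnnl.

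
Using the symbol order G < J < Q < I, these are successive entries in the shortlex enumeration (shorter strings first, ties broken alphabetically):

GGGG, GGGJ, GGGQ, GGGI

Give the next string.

The successor of GGGI increments the rightmost position that isn't already I and resets every position after it to G.

GGJG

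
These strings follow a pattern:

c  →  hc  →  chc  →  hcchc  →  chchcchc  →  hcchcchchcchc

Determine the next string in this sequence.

chchcchchcchcchchcchc

This is a Fibonacci-style word recurrence s(k) = s(k−2)·s(k−1): e.g. c·hc = chc.
So term 7 is chchcchc·hcchcchchcchc.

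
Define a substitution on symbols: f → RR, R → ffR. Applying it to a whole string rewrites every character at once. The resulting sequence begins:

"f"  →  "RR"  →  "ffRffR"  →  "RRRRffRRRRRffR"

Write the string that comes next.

Rewriting the 14 symbols of RRRRffRRRRRffR one by one yields ffR ffR ffR ffR RR RR ffR ffR ffR ffR ffR RR RR ffR; concatenated:

ffRffRffRffRRRRRffRffRffRffRffRRRRRffR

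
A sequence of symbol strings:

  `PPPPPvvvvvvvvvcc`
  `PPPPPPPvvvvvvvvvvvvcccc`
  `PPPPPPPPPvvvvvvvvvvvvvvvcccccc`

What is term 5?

Term n consists of 2n+1 P's, followed by 3n+3 v's, followed by 2n-2 c's, where the shown terms are n = 2, 3, 4.
For term 5, n = 6, so the run lengths are 13, 21, 10.

PPPPPPPPPPPPPvvvvvvvvvvvvvvvvvvvvvcccccccccc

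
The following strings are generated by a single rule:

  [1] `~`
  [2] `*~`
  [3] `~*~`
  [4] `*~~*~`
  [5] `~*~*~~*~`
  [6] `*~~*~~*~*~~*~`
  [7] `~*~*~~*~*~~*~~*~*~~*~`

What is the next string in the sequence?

This is a Fibonacci-style word recurrence s(k) = s(k−2)·s(k−1): e.g. ~·*~ = ~*~.
The next term joins *~~*~~*~*~~*~ and ~*~*~~*~*~~*~~*~*~~*~.

*~~*~~*~*~~*~~*~*~~*~*~~*~~*~*~~*~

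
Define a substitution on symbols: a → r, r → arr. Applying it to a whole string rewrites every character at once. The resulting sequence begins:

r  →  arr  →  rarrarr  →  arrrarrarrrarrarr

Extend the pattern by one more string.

Replace each of the 17 characters of arrrarrarrrarrarr in place — r arr arr arr r arr arr r arr arr arr r arr arr r arr arr — and concatenate.

rarrarrarrrarrarrrarrarrarrrarrarrrarrarr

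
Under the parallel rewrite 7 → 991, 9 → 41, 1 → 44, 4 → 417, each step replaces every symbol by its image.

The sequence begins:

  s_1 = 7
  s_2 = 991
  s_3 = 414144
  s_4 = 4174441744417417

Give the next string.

Replace each of the 16 characters of 4174441744417417 in place — 417 44 991 417 417 417 44 991 417 417 417 44 991 417 44 991 — and concatenate.

41744991417417417449914174174174499141744991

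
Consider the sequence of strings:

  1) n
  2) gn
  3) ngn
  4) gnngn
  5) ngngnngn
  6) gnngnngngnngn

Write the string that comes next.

ngngnngngnngnngngnngn

This is a Fibonacci-style word recurrence s(k) = s(k−2)·s(k−1): e.g. n·gn = ngn.
So term 7 is ngngnngn·gnngnngngnngn.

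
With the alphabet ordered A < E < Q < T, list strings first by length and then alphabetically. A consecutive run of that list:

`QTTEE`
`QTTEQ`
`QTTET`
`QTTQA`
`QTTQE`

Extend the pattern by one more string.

The successor of QTTQE increments the rightmost position that isn't already T and resets every position after it to A.

QTTQQ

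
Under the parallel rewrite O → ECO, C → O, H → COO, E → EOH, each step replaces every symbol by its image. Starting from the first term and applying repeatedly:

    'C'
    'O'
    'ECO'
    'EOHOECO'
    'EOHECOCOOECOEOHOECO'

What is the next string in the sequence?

Applying the rule to each of the 19 symbols of EOHECOCOOECOEOHOECO gives the pieces EOH ECO COO EOH O ECO O ECO ECO EOH O ECO EOH ECO COO ECO EOH O ECO, which concatenate to the answer.

EOHECOCOOEOHOECOOECOECOEOHOECOEOHECOCOOECOEOHOECO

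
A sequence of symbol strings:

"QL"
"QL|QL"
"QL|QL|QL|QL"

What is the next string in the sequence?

s(k+1) = s(k)·|·s(k) — each term doubles the last with '|' between the halves.
One more doubling of QL|QL|QL|QL gives the answer.

QL|QL|QL|QL|QL|QL|QL|QL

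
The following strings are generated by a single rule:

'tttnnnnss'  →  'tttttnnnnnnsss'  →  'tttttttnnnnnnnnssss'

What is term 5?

The n-th term is 2n+1 t's then 2n+2 n's then n+1 s's (n = 1, 2, …).
At n = 5 the blocks have lengths 11, 12, 6.

tttttttttttnnnnnnnnnnnnssssss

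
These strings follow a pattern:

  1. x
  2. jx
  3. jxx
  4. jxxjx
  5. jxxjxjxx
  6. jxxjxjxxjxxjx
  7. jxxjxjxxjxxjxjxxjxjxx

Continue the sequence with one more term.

jxxjxjxxjxxjxjxxjxjxxjxxjxjxxjxxjx

This is a Fibonacci-style word recurrence s(k) = s(k−1)·s(k−2): e.g. jx·x = jxx.
Continuing: jxxjxjxxjxxjxjxxjxjxx · jxxjxjxxjxxjx gives term 8.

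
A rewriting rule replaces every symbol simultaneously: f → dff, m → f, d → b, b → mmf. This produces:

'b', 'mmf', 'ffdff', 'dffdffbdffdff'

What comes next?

Rewriting the 13 symbols of dffdffbdffdff one by one yields b dff dff b dff dff mmf b dff dff b dff dff; concatenated:

bdffdffbdffdffmmfbdffdffbdffdff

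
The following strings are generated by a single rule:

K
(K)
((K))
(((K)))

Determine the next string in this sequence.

((((K))))

s(k+1) = (·s(k)·), so each term gains ( as a prefix and ) as a suffix.
So the next term is (·(((K)))·).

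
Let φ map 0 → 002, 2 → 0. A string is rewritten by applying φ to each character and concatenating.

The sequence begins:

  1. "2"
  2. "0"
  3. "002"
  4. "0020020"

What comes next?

Expanding 0020020: 0→002, 0→002, 2→0, 0→002, 0→002, 2→0, 0→002. Concatenated: 002 002 0 002 002 0 002.

00200200020020002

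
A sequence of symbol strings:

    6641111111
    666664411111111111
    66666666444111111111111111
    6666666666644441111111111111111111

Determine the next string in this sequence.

666666666666664444411111111111111111111111

The n-th term is 3n-1 6's then n 4's then 4n+3 1's (n = 1, 2, …).
Setting n = 5 gives 14, 5, 23 characters in each block.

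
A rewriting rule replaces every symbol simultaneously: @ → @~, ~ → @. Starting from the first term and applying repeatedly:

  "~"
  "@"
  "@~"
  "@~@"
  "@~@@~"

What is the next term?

Expanding @~@@~: @→@~, ~→@, @→@~, @→@~, ~→@. Concatenated: @~ @ @~ @~ @.

@~@@~@~@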